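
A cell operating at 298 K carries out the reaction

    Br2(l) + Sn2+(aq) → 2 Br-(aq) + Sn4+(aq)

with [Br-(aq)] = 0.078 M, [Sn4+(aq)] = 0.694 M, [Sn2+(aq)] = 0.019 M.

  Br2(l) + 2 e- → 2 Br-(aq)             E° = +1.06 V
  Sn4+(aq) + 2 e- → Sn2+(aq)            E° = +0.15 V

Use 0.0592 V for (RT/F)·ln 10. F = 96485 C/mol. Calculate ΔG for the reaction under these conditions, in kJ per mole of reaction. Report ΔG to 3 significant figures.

−179 kJ/mol

With Br₂/Br⁻ reduced at the cathode, E°cell = +1.06 − (+0.15) = +0.91 V and n = 2.
Q = ([Br-(aq)]^2·[Sn4+(aq)]) / [Sn2+(aq)] = 0.222, so log Q = −0.653 and E = +0.91 − (0.0592/2)(−0.653) = +0.9293 V.
Finally ΔG = −nFE = −(2)(96485 C/mol)(+0.9293 V) = −179 kJ/mol.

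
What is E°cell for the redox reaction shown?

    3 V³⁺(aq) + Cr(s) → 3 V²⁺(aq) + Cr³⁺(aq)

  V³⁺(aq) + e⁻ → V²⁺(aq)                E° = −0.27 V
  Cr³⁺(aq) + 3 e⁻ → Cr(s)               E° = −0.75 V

In the reaction as written, V³⁺(aq) is reduced (cathode) and Cr³⁺(aq) is produced by oxidation at the anode.
E°cell = E°(cathode) − E°(anode) = −0.27 − (−0.75) = +0.48 V.

+0.48 V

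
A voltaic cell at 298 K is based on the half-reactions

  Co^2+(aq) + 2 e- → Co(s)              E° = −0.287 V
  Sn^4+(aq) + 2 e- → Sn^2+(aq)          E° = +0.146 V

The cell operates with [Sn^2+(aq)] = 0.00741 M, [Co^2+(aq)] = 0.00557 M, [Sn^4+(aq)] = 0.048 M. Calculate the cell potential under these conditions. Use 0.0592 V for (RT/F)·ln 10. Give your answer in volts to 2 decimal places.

+0.52 V

Sn⁴⁺/Sn²⁺ is reduced (cathode, E° = +0.146 V) and Co²⁺/Co is oxidized (anode).
E°cell = E°cat − E°an = +0.146 − (−0.287) = +0.433 V; n = 2.
Balancing gives Sn^4+(aq) + Co(s) → Sn^2+(aq) + Co^2+(aq); hence Q = ([Sn^2+(aq)]·[Co^2+(aq)]) / [Sn^4+(aq)] = 0.00086 (log Q = −3.066).
E = E° − (0.0592/n)·log Q = +0.433 − (0.0592/2)(−3.066) = +0.52 V.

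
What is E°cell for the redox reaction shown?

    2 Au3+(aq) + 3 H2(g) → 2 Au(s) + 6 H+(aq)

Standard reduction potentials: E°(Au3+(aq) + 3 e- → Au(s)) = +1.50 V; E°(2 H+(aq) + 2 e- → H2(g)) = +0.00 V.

+1.50 V

In the reaction as written, Au3+(aq) is reduced (cathode) and H+(aq) is produced by oxidation at the anode.
E°cell = E°(cathode) − E°(anode) = +1.50 − (+0.00) = +1.50 V.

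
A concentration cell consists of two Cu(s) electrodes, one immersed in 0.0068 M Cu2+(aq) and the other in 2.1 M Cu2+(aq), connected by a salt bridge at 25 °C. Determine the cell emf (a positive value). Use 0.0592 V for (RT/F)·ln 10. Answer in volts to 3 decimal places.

0.074 V

For a concentration cell E°cell = 0, since both electrodes use the same couple.
The compartment with the higher Cu2+(aq) concentration (2.1 M) acts as the cathode; ions are reduced there and produced at the dilute (0.0068 M) anode.
With n = 2, Ecell = −(0.0592/2)·log([dilute]/[conc]) = −(0.0592/2)·log(0.0068/2.1) = +0.074 V.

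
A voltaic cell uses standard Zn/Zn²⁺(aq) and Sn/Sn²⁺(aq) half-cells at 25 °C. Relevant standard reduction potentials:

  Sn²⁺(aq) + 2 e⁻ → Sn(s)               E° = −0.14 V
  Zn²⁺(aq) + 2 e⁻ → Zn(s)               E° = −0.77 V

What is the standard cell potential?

+0.63 V

The Sn²⁺/Sn couple has the higher E°, so Sn ion is reduced (cathode) and Zn is oxidized (anode).
E°cell = E°(cathode) − E°(anode) = −0.14 − (−0.77) = +0.63 V.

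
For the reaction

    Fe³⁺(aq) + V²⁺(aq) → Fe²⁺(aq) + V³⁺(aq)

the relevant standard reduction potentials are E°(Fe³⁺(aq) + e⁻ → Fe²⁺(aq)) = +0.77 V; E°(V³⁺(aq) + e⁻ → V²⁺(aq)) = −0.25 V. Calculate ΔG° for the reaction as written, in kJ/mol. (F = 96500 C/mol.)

−98.4 kJ/mol

In the reaction as written Fe³⁺(aq) is reduced, so the Fe³⁺/Fe²⁺ couple is the cathode and V³⁺/V²⁺ is the anode.
E°cell = +0.77 − (−0.25) = +1.02 V; balancing electrons gives n = 1.
ΔG° = −nFE°cell = −(1)(96500)(+1.02) J/mol = −98.4 kJ/mol.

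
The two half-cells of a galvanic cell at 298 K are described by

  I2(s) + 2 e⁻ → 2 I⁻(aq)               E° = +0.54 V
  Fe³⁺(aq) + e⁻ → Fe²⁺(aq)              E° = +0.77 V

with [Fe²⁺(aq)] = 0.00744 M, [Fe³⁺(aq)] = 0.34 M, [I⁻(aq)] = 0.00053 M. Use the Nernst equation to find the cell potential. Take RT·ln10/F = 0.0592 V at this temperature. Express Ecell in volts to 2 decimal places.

Since E°(Fe³⁺/Fe²⁺) > E°(I₂/I⁻), Fe³⁺/Fe²⁺ serves as the cathode.
The standard potential is +0.77 − (+0.54) = +0.23 V and the balanced reaction transfers n = 2 electrons.
For the overall reaction 2 Fe³⁺(aq) + 2 I⁻(aq) → 2 Fe²⁺(aq) + I2(s), Q = [Fe²⁺(aq)]^2 / ([Fe³⁺(aq)]^2·[I⁻(aq)]^2) = 1.7×10^3, giving log Q = 3.232.
E = E° − (0.0592/n)·log Q = +0.23 − (0.0592/2)(3.232) = +0.13 V.

+0.13 V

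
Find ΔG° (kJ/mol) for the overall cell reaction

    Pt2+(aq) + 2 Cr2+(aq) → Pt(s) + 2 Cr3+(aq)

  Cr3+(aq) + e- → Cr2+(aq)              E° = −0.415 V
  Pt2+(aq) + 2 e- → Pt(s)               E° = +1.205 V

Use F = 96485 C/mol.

−313 kJ/mol

In the reaction as written Pt2+(aq) is reduced, so the Pt²⁺/Pt couple is the cathode and Cr³⁺/Cr²⁺ is the anode.
E°cell = +1.205 − (−0.415) = +1.620 V; balancing electrons gives n = 2.
ΔG° = −nFE°cell = −(2)(96485)(+1.620) J/mol = −313 kJ/mol.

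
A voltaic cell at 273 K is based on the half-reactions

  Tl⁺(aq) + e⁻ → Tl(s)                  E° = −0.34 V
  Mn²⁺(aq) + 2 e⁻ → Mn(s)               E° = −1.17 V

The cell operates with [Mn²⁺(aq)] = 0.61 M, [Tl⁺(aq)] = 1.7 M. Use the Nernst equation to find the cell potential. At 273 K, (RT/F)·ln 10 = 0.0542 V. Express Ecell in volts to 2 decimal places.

Tl⁺/Tl is reduced (cathode, E° = −0.34 V) and Mn²⁺/Mn is oxidized (anode).
E°cell = −0.34 − (−1.17) = +0.83 V, with n = 2 electrons transferred.
For the overall reaction 2 Tl⁺(aq) + Mn(s) → 2 Tl(s) + Mn²⁺(aq), Q = [Mn²⁺(aq)] / [Tl⁺(aq)]^2 = 0.211, giving log Q = −0.676.
By the Nernst equation, E = +0.83 − (0.0542/2)·(−0.676) = +0.85 V.

+0.85 V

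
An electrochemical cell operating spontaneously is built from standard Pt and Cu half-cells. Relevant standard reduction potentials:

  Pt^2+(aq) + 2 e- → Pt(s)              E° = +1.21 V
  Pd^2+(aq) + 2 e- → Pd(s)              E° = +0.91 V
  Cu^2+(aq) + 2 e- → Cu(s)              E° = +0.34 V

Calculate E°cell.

Of the two couples in this cell, the one with the more positive reduction potential is reduced at the cathode: here that is Pt²⁺/Pt (+1.21 V); Cu²⁺/Cu (+0.34 V) is the anode.
E°cell = E°(cathode) − E°(anode) = +1.21 − (+0.34) = +0.87 V.

+0.87 V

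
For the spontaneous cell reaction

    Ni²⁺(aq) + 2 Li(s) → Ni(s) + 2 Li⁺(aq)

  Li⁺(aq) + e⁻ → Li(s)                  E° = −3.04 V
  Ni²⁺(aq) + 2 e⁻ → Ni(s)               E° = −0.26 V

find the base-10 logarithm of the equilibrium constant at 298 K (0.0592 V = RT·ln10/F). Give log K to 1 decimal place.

The Ni²⁺/Ni couple is reduced (cathode); E°cell = −0.26 − (−3.04) = +2.78 V with n = 2.
At equilibrium E = 0, so log K = nE°cell / 0.0592 = (2)(+2.78) / 0.0592 = 93.9.

log K = 93.9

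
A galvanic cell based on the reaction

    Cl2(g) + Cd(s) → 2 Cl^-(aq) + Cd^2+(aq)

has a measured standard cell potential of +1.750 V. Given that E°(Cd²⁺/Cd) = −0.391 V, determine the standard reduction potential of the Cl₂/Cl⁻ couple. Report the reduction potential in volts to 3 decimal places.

+1.359 V

In the reaction as written the Cl₂/Cl⁻ couple is reduced (cathode) and Cd²⁺/Cd is oxidized (anode), so E°cell = E°(Cl₂/Cl⁻) − E°(Cd²⁺/Cd).
E°(Cl₂/Cl⁻) = E°cell + E°(anode) = +1.750 + (−0.391) = +1.359 V.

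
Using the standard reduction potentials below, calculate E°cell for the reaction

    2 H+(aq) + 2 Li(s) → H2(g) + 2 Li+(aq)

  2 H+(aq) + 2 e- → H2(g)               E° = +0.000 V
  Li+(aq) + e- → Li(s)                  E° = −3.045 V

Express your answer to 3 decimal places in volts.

+3.045 V

H+(aq) gains electrons, so the 2H⁺/H₂ couple is the cathode; the Li⁺/Li couple is the anode.
E°cell = E°(cathode) − E°(anode) = +0.000 − (−3.045) = +3.045 V.
The positive value indicates the reaction is spontaneous as written.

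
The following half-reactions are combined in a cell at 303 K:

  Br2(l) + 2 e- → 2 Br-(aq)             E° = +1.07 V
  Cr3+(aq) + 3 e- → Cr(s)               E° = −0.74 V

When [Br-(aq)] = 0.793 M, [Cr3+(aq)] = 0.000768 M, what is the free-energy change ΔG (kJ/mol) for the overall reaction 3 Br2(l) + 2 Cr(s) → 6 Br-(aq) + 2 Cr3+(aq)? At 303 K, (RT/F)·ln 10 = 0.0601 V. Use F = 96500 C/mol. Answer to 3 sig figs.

With Br₂/Br⁻ reduced at the cathode, E°cell = +1.07 − (−0.74) = +1.81 V and n = 6.
Here Q = [Br-(aq)]^6·[Cr3+(aq)]^2 = 1.47×10^−7 (log Q = −6.834), giving E = +1.81 − (0.0601/6)·(−6.834) = +1.8785 V.
Then ΔG = −nFE = −6 × 96500 × +1.8785 J/mol = −1090 kJ/mol.

−1090 kJ/mol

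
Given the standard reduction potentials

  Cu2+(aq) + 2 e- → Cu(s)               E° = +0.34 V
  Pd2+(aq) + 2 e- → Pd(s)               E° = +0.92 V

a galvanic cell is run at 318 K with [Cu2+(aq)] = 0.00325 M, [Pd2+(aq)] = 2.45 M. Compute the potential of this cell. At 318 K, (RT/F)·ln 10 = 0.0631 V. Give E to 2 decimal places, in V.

Pd²⁺/Pd is reduced (cathode, E° = +0.92 V) and Cu²⁺/Cu is oxidized (anode).
The standard potential is +0.92 − (+0.34) = +0.58 V and the balanced reaction transfers n = 2 electrons.
The balanced reaction is Pd2+(aq) + Cu(s) → Pd(s) + Cu2+(aq), so Q = [Cu2+(aq)] / [Pd2+(aq)] = 0.00133 and log Q = −2.877.
Applying E = E° − (RT ln10/nF)·log Q gives +0.58 − (0.0631/2)(−2.877) = +0.67 V.

+0.67 V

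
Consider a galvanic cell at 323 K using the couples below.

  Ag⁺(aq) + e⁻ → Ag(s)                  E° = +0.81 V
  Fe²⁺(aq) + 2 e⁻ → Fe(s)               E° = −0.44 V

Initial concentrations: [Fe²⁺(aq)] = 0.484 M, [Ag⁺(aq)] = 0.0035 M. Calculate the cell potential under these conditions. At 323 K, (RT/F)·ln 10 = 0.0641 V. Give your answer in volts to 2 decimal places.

Ag⁺/Ag is reduced (cathode, E° = +0.81 V) and Fe²⁺/Fe is oxidized (anode).
E°cell = +0.81 − (−0.44) = +1.25 V, with n = 2 electrons transferred.
Balancing gives 2 Ag⁺(aq) + Fe(s) → 2 Ag(s) + Fe²⁺(aq); hence Q = [Fe²⁺(aq)] / [Ag⁺(aq)]^2 = 3.95×10^4 (log Q = 4.597).
E = E° − (0.0641/n)·log Q = +1.25 − (0.0641/2)(4.597) = +1.10 V.

+1.10 V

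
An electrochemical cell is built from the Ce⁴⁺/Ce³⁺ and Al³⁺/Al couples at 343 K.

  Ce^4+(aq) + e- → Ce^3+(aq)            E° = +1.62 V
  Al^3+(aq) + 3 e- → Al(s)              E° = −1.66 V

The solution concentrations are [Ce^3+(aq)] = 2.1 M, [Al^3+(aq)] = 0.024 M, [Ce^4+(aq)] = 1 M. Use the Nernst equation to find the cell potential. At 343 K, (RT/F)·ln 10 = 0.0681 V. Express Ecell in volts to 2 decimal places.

+3.29 V

Ce⁴⁺/Ce³⁺ is reduced (cathode, E° = +1.62 V) and Al³⁺/Al is oxidized (anode).
E°cell = +1.62 − (−1.66) = +3.28 V, with n = 3 electrons transferred.
The balanced reaction is 3 Ce^4+(aq) + Al(s) → 3 Ce^3+(aq) + Al^3+(aq), so Q = ([Ce^3+(aq)]^3·[Al^3+(aq)]) / [Ce^4+(aq)]^3 = 0.222 and log Q = −0.653.
E = E° − (0.0681/n)·log Q = +3.28 − (0.0681/3)(−0.653) = +3.29 V.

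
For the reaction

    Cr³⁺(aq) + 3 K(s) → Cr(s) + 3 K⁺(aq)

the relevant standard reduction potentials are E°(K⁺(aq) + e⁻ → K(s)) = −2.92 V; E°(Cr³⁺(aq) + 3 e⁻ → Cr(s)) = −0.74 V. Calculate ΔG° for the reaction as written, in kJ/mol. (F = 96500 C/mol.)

−631 kJ/mol

In the reaction as written Cr³⁺(aq) is reduced, so the Cr³⁺/Cr couple is the cathode and K⁺/K is the anode.
E°cell = −0.74 − (−2.92) = +2.18 V; balancing electrons gives n = 3.
ΔG° = −nFE°cell = −(3)(96500)(+2.18) J/mol = −631 kJ/mol.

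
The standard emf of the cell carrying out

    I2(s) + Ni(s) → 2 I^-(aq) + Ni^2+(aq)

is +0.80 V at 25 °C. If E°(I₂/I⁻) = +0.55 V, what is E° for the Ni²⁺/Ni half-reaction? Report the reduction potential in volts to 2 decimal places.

−0.25 V

In the reaction as written the I₂/I⁻ couple is reduced (cathode) and Ni²⁺/Ni is oxidized (anode), so E°cell = E°(I₂/I⁻) − E°(Ni²⁺/Ni).
E°(Ni²⁺/Ni) = E°(cathode) − E°cell = +0.55 − (+0.80) = −0.25 V.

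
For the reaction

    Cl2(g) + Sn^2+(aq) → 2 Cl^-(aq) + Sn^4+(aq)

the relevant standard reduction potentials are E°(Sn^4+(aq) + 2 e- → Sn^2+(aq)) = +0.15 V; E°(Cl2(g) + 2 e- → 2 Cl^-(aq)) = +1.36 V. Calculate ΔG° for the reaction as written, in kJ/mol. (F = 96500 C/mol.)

In the reaction as written Cl2(g) is reduced, so the Cl₂/Cl⁻ couple is the cathode and Sn⁴⁺/Sn²⁺ is the anode.
E°cell = +1.36 − (+0.15) = +1.21 V; balancing electrons gives n = 2.
ΔG° = −nFE°cell = −(2)(96500)(+1.21) J/mol = −234 kJ/mol.

−234 kJ/mol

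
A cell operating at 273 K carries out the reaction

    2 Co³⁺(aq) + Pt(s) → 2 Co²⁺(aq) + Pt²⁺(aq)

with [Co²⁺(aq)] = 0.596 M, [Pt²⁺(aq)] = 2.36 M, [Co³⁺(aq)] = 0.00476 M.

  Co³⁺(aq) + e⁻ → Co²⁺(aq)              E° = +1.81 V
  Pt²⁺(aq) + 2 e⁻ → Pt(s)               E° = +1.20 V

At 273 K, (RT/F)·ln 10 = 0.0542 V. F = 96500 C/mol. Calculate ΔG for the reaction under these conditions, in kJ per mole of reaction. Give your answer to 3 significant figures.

E°cell = +1.81 − (+1.20) = +0.61 V; the balanced reaction transfers n = 2 electrons.
The reaction quotient is ([Co²⁺(aq)]^2·[Pt²⁺(aq)]) / [Co³⁺(aq)]^2 = 3.7×10^4; by Nernst, E = +0.61 − (0.0542/2)(4.568) = +0.4862 V.
ΔG = −nFE = −(2)(96500)(+0.4862) J/mol = −93.8 kJ/mol.

−93.8 kJ/mol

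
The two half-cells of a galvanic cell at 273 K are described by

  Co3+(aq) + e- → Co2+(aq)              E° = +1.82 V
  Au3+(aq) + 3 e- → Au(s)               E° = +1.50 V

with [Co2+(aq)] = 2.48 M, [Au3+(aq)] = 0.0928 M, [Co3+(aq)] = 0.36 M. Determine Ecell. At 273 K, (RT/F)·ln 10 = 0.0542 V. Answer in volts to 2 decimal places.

Since E°(Co³⁺/Co²⁺) > E°(Au³⁺/Au), Co³⁺/Co²⁺ serves as the cathode.
The standard potential is +1.82 − (+1.50) = +0.32 V and the balanced reaction transfers n = 3 electrons.
Balancing gives 3 Co3+(aq) + Au(s) → 3 Co2+(aq) + Au3+(aq); hence Q = ([Co2+(aq)]^3·[Au3+(aq)]) / [Co3+(aq)]^3 = 30.3 (log Q = 1.482).
E = E° − (0.0542/n)·log Q = +0.32 − (0.0542/3)(1.482) = +0.29 V.

+0.29 V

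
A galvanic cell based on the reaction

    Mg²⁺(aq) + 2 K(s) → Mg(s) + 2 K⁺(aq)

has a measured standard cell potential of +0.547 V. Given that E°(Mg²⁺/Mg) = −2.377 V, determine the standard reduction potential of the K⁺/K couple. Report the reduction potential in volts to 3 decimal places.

In the reaction as written the Mg²⁺/Mg couple is reduced (cathode) and K⁺/K is oxidized (anode), so E°cell = E°(Mg²⁺/Mg) − E°(K⁺/K).
E°(K⁺/K) = E°(cathode) − E°cell = −2.377 − (+0.547) = −2.924 V.

−2.924 V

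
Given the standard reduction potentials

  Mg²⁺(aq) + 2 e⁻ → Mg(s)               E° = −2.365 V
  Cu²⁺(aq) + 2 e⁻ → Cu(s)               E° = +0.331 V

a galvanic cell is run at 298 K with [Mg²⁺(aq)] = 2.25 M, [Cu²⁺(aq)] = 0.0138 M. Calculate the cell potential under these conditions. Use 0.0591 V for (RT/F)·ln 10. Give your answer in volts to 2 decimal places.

+2.63 V

Cu²⁺/Cu is reduced (cathode, E° = +0.331 V) and Mg²⁺/Mg is oxidized (anode).
E°cell = +0.331 − (−2.365) = +2.696 V, with n = 2 electrons transferred.
For the overall reaction Cu²⁺(aq) + Mg(s) → Cu(s) + Mg²⁺(aq), Q = [Mg²⁺(aq)] / [Cu²⁺(aq)] = 163, giving log Q = 2.212.
E = E° − (0.0591/n)·log Q = +2.696 − (0.0591/2)(2.212) = +2.63 V.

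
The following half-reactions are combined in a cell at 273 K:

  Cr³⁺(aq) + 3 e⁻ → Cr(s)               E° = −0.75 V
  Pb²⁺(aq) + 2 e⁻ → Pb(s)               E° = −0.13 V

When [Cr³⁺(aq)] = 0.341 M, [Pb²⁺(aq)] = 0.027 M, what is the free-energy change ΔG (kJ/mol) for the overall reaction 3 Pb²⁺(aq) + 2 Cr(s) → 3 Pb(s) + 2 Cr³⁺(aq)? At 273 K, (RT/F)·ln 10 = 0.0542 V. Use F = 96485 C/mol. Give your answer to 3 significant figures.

−339 kJ/mol

The standard cell potential is −0.13 − (−0.75) = +0.62 V, with n = 6 electrons in the balanced equation.
Q = [Cr³⁺(aq)]^2 / [Pb²⁺(aq)]^3 = 5.91×10^3, so log Q = 3.771 and E = +0.62 − (0.0542/6)(3.771) = +0.5859 V.
ΔG = −nFE = −(6)(96485)(+0.5859) J/mol = −339 kJ/mol.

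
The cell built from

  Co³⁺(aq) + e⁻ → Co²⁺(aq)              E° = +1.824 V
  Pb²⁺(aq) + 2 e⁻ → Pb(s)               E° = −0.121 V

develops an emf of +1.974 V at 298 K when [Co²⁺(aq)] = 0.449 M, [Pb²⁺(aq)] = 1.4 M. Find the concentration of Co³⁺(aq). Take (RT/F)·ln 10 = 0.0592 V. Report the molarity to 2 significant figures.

1.6 M

The Co³⁺/Co²⁺ couple has the larger reduction potential, so it is the cathode: E°cell = +1.824 − (−0.121) = +1.945 V and n = 2.
Rearranging E = E° − (0.0592/n)·log Q gives log Q = 2(+1.945 − (+1.974))/0.0592 = −0.980.
Balancing electrons gives 2 Co³⁺(aq) + Pb(s) → 2 Co²⁺(aq) + Pb²⁺(aq); thus Q = ([Co²⁺(aq)]^2·[Pb²⁺(aq)]) / [Co³⁺(aq)]^2.
Solving for the unknown gives log [Co³⁺(aq)] = 0.215, so [Co³⁺(aq)] ≈ 1.6 M.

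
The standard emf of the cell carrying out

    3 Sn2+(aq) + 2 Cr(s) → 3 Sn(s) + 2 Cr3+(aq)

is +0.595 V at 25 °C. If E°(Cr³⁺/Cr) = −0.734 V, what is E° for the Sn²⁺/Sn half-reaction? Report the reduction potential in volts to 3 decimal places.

In the reaction as written the Sn²⁺/Sn couple is reduced (cathode) and Cr³⁺/Cr is oxidized (anode), so E°cell = E°(Sn²⁺/Sn) − E°(Cr³⁺/Cr).
E°(Sn²⁺/Sn) = E°cell + E°(anode) = +0.595 + (−0.734) = −0.139 V.

−0.139 V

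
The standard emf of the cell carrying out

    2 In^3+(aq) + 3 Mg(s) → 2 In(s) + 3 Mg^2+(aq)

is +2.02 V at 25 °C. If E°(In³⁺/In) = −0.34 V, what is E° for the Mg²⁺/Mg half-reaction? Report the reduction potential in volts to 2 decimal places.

In the reaction as written the In³⁺/In couple is reduced (cathode) and Mg²⁺/Mg is oxidized (anode), so E°cell = E°(In³⁺/In) − E°(Mg²⁺/Mg).
E°(Mg²⁺/Mg) = E°(cathode) − E°cell = −0.34 − (+2.02) = −2.36 V.

−2.36 V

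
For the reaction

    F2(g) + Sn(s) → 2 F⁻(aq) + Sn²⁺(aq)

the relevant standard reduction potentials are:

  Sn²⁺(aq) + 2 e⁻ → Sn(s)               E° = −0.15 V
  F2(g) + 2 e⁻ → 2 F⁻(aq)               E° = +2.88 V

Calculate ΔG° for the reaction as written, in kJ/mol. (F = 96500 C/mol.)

−585 kJ/mol

In the reaction as written F2(g) is reduced, so the F₂/F⁻ couple is the cathode and Sn²⁺/Sn is the anode.
E°cell = +2.88 − (−0.15) = +3.03 V; balancing electrons gives n = 2.
ΔG° = −nFE°cell = −(2)(96500)(+3.03) J/mol = −585 kJ/mol.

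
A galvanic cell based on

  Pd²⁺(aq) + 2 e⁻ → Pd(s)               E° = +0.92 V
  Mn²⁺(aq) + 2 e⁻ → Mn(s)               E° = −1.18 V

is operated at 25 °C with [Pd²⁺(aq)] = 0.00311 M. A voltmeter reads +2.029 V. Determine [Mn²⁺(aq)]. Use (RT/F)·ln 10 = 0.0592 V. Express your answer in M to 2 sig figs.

0.78 M

Pd²⁺/Pd is the cathode (higher E°); E°cell = +0.92 − (−1.18) = +2.10 V with n = 2.
Since E = E° − (0.0592/n)·log Q, log Q = n(E° − E)/0.0592 = 2.399.
The balanced reaction is Pd²⁺(aq) + Mn(s) → Pd(s) + Mn²⁺(aq), so Q = [Mn²⁺(aq)] / [Pd²⁺(aq)].
Substituting the known concentrations and solving, log [Mn²⁺(aq)] = −0.108 and [Mn²⁺(aq)] = 0.78 M.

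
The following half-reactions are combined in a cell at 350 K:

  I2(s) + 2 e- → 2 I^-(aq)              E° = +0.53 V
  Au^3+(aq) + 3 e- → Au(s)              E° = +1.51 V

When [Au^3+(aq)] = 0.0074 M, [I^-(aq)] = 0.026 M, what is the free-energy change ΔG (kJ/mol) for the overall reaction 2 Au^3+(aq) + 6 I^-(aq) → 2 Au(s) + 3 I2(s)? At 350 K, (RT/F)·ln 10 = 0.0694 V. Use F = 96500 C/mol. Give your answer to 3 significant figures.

−475 kJ/mol

E°cell = +1.51 − (+0.53) = +0.98 V; the balanced reaction transfers n = 6 electrons.
The reaction quotient is 1 / ([Au^3+(aq)]^2·[I^-(aq)]^6) = 5.91×10^13; by Nernst, E = +0.98 − (0.0694/6)(13.772) = +0.8207 V.
ΔG = −nFE = −(6)(96500)(+0.8207) J/mol = −475 kJ/mol.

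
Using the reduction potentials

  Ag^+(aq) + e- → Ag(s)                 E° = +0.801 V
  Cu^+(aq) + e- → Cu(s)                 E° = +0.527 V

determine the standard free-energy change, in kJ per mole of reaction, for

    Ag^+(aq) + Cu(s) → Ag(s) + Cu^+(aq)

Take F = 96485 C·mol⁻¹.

In the reaction as written Ag^+(aq) is reduced, so the Ag⁺/Ag couple is the cathode and Cu⁺/Cu is the anode.
E°cell = +0.801 − (+0.527) = +0.274 V; balancing electrons gives n = 1.
ΔG° = −nFE°cell = −(1)(96485)(+0.274) J/mol = −26.4 kJ/mol.

−26.4 kJ/mol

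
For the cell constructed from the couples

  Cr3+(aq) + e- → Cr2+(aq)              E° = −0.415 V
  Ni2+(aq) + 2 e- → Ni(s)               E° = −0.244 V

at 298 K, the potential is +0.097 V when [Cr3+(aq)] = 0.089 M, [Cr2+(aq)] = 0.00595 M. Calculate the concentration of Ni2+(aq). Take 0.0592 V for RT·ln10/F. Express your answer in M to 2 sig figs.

0.71 M

Ni²⁺/Ni is the cathode (higher E°); E°cell = −0.244 − (−0.415) = +0.171 V with n = 2.
Rearranging E = E° − (0.0592/n)·log Q gives log Q = 2(+0.171 − (+0.097))/0.0592 = 2.500.
Balancing electrons gives Ni2+(aq) + 2 Cr2+(aq) → Ni(s) + 2 Cr3+(aq); thus Q = [Cr3+(aq)]^2 / ([Ni2+(aq)]·[Cr2+(aq)]^2).
Solving for the unknown gives log [Ni2+(aq)] = −0.150, so [Ni2+(aq)] ≈ 0.71 M.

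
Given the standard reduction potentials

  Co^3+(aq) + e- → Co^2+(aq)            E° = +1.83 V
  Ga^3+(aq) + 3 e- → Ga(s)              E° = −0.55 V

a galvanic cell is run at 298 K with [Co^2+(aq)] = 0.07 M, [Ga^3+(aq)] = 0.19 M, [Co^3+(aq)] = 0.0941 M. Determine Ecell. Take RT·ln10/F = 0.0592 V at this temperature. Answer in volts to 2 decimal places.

The Co³⁺/Co²⁺ couple has the more positive E°, so it is the cathode; Ga³⁺/Ga is the anode.
E°cell = +1.83 − (−0.55) = +2.38 V, with n = 3 electrons transferred.
For the overall reaction 3 Co^3+(aq) + Ga(s) → 3 Co^2+(aq) + Ga^3+(aq), Q = ([Co^2+(aq)]^3·[Ga^3+(aq)]) / [Co^3+(aq)]^3 = 0.0782, giving log Q = −1.107.
By the Nernst equation, E = +2.38 − (0.0592/3)·(−1.107) = +2.40 V.

+2.40 V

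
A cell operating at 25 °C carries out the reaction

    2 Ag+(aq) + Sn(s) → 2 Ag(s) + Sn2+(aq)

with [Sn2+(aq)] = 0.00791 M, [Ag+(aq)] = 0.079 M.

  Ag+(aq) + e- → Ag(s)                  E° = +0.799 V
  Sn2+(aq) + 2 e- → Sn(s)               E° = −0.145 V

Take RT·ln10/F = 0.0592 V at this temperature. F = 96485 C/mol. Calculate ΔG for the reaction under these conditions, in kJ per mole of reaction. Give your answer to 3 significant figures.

−182 kJ/mol

The standard cell potential is +0.799 − (−0.145) = +0.944 V, with n = 2 electrons in the balanced equation.
The reaction quotient is [Sn2+(aq)] / [Ag+(aq)]^2 = 1.27; by Nernst, E = +0.944 − (0.0592/2)(0.103) = +0.9410 V.
Finally ΔG = −nFE = −(2)(96485 C/mol)(+0.9410 V) = −182 kJ/mol.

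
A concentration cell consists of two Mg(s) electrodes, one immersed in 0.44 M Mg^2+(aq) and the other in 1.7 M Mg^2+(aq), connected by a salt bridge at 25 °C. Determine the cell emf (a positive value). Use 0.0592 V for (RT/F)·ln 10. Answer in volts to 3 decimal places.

0.017 V

For a concentration cell E°cell = 0, since both electrodes use the same couple.
The compartment with the higher Mg^2+(aq) concentration (1.7 M) acts as the cathode; ions are reduced there and produced at the dilute (0.44 M) anode.
With n = 2, Ecell = −(0.0592/2)·log([dilute]/[conc]) = −(0.0592/2)·log(0.44/1.7) = +0.017 V.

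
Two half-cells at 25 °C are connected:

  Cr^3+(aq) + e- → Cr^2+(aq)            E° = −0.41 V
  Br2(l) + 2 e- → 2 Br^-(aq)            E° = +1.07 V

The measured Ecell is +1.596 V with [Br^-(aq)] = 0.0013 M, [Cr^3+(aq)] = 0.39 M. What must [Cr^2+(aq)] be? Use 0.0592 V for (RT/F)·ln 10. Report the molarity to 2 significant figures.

With Br₂/Br⁻ at the cathode and Cr³⁺/Cr²⁺ at the anode, E°cell = +1.07 − (−0.41) = +1.48 V (n = 2).
Since E = E° − (0.0592/n)·log Q, log Q = n(E° − E)/0.0592 = −3.919.
The balanced reaction is Br2(l) + 2 Cr^2+(aq) → 2 Br^-(aq) + 2 Cr^3+(aq), so Q = ([Br^-(aq)]^2·[Cr^3+(aq)]^2) / [Cr^2+(aq)]^2.
Substituting the known concentrations and solving, log [Cr^2+(aq)] = −1.335 and [Cr^2+(aq)] = 0.046 M.

0.046 M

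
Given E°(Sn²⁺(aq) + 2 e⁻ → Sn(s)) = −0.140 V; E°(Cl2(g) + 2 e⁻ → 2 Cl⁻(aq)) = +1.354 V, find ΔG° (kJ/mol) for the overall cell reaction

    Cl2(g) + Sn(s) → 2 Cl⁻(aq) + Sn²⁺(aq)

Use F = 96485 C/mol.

In the reaction as written Cl2(g) is reduced, so the Cl₂/Cl⁻ couple is the cathode and Sn²⁺/Sn is the anode.
E°cell = +1.354 − (−0.140) = +1.494 V; balancing electrons gives n = 2.
ΔG° = −nFE°cell = −(2)(96485)(+1.494) J/mol = −288 kJ/mol.

−288 kJ/mol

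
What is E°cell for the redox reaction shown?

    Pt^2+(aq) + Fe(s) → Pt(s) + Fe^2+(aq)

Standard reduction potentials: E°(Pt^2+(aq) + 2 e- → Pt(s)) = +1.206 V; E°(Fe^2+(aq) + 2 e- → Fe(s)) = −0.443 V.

+1.649 V

In the reaction as written, Pt^2+(aq) is reduced (cathode) and Fe^2+(aq) is produced by oxidation at the anode.
E°cell = E°(cathode) − E°(anode) = +1.206 − (−0.443) = +1.649 V.
The positive value indicates the reaction is spontaneous as written.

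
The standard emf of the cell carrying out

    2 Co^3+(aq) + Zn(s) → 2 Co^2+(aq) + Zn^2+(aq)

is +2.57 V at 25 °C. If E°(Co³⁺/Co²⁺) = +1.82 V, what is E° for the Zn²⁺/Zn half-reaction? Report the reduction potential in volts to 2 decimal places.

−0.75 V

In the reaction as written the Co³⁺/Co²⁺ couple is reduced (cathode) and Zn²⁺/Zn is oxidized (anode), so E°cell = E°(Co³⁺/Co²⁺) − E°(Zn²⁺/Zn).
E°(Zn²⁺/Zn) = E°(cathode) − E°cell = +1.82 − (+2.57) = −0.75 V.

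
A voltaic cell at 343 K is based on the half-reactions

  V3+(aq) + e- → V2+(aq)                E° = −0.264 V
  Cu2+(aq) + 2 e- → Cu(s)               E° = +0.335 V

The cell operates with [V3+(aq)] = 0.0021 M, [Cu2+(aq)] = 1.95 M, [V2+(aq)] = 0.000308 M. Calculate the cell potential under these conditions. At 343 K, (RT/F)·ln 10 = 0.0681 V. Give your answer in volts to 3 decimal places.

+0.552 V

Since E°(Cu²⁺/Cu) > E°(V³⁺/V²⁺), Cu²⁺/Cu serves as the cathode.
E°cell = E°cat − E°an = +0.335 − (−0.264) = +0.599 V; n = 2.
Balancing gives Cu2+(aq) + 2 V2+(aq) → Cu(s) + 2 V3+(aq); hence Q = [V3+(aq)]^2 / ([Cu2+(aq)]·[V2+(aq)]^2) = 23.8 (log Q = 1.377).
By the Nernst equation, E = +0.599 − (0.0681/2)·(1.377) = +0.552 V.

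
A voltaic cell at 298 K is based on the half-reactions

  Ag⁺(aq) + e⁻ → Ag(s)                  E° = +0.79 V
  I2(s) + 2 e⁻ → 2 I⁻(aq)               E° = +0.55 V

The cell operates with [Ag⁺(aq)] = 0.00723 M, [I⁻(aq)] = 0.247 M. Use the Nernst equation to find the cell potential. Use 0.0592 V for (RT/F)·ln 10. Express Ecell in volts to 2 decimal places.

Since E°(Ag⁺/Ag) > E°(I₂/I⁻), Ag⁺/Ag serves as the cathode.
The standard potential is +0.79 − (+0.55) = +0.24 V and the balanced reaction transfers n = 2 electrons.
The balanced reaction is 2 Ag⁺(aq) + 2 I⁻(aq) → 2 Ag(s) + I2(s), so Q = 1 / ([Ag⁺(aq)]^2·[I⁻(aq)]^2) = 3.14×10^5 and log Q = 5.496.
By the Nernst equation, E = +0.24 − (0.0592/2)·(5.496) = +0.08 V.

+0.08 V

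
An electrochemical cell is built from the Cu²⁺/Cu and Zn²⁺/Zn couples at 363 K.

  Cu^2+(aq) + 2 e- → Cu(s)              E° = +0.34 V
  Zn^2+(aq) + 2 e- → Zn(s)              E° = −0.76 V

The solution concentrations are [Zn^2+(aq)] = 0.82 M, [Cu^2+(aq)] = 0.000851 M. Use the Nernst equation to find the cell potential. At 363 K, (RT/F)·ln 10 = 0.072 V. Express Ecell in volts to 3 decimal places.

+0.993 V

Since E°(Cu²⁺/Cu) > E°(Zn²⁺/Zn), Cu²⁺/Cu serves as the cathode.
E°cell = E°cat − E°an = +0.34 − (−0.76) = +1.10 V; n = 2.
The balanced reaction is Cu^2+(aq) + Zn(s) → Cu(s) + Zn^2+(aq), so Q = [Zn^2+(aq)] / [Cu^2+(aq)] = 964 and log Q = 2.984.
By the Nernst equation, E = +1.10 − (0.072/2)·(2.984) = +0.993 V.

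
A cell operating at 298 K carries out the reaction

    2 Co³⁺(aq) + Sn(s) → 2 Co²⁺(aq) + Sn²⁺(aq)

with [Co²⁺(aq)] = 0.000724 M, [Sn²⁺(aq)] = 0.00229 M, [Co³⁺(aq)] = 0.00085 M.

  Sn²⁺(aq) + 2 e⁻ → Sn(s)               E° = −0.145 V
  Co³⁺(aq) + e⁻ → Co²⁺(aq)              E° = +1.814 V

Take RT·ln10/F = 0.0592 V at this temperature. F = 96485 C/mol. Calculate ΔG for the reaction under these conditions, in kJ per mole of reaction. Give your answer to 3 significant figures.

−394 kJ/mol

With Co³⁺/Co²⁺ reduced at the cathode, E°cell = +1.814 − (−0.145) = +1.959 V and n = 2.
The reaction quotient is ([Co²⁺(aq)]^2·[Sn²⁺(aq)]) / [Co³⁺(aq)]^2 = 0.00166; by Nernst, E = +1.959 − (0.0592/2)(−2.780) = +2.0413 V.
ΔG = −nFE = −(2)(96485)(+2.0413) J/mol = −394 kJ/mol.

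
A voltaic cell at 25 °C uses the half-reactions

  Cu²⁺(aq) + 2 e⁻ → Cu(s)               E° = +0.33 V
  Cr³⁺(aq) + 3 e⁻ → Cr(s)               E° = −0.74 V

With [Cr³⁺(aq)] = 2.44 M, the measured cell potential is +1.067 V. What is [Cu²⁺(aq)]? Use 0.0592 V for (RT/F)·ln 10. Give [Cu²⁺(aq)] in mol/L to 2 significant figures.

With Cu²⁺/Cu at the cathode and Cr³⁺/Cr at the anode, E°cell = +0.33 − (−0.74) = +1.07 V (n = 6).
From the Nernst equation, log Q = n(E° − E)/0.0592 = 6·(+1.07 − (+1.067))/0.0592 = 0.304.
For 3 Cu²⁺(aq) + 2 Cr(s) → 3 Cu(s) + 2 Cr³⁺(aq), the reaction quotient is Q = [Cr³⁺(aq)]^2 / [Cu²⁺(aq)]^3.
Substituting the known concentrations and solving, log [Cu²⁺(aq)] = 0.157 and [Cu²⁺(aq)] = 1.4 M.

1.4 M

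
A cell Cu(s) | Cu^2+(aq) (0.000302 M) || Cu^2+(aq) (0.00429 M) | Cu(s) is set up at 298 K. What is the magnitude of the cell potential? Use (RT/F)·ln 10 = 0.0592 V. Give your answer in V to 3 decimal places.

For a concentration cell E°cell = 0, since both electrodes use the same couple.
The compartment with the higher Cu^2+(aq) concentration (0.00429 M) acts as the cathode; ions are reduced there and produced at the dilute (0.000302 M) anode.
With n = 2, Ecell = −(0.0592/2)·log([dilute]/[conc]) = −(0.0592/2)·log(0.000302/0.00429) = +0.034 V.

0.034 V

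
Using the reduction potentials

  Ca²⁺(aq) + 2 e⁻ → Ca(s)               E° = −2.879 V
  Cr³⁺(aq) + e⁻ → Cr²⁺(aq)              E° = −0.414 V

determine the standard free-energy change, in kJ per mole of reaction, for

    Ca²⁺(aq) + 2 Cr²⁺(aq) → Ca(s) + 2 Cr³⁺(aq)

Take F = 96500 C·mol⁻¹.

In the reaction as written Ca²⁺(aq) is reduced, so the Ca²⁺/Ca couple is the cathode and Cr³⁺/Cr²⁺ is the anode.
E°cell = −2.879 − (−0.414) = −2.465 V; balancing electrons gives n = 2.
ΔG° = −nFE°cell = −(2)(96500)(−2.465) J/mol = +476 kJ/mol.

+476 kJ/mol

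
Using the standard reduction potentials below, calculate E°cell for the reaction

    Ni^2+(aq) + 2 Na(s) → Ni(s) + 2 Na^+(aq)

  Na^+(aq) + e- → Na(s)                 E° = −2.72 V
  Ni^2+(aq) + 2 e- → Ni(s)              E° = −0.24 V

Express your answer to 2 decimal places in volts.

Ni^2+(aq) gains electrons, so the Ni²⁺/Ni couple is the cathode; the Na⁺/Na couple is the anode.
E°cell = E°(cathode) − E°(anode) = −0.24 − (−2.72) = +2.48 V.

+2.48 V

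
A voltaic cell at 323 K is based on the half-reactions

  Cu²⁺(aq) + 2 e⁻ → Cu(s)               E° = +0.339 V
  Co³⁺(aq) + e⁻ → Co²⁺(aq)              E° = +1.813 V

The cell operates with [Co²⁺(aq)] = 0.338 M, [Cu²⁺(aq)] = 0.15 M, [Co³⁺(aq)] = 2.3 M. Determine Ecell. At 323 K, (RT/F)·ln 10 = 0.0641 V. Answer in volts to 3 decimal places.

The Co³⁺/Co²⁺ couple has the more positive E°, so it is the cathode; Cu²⁺/Cu is the anode.
The standard potential is +1.813 − (+0.339) = +1.474 V and the balanced reaction transfers n = 2 electrons.
The balanced reaction is 2 Co³⁺(aq) + Cu(s) → 2 Co²⁺(aq) + Cu²⁺(aq), so Q = ([Co²⁺(aq)]^2·[Cu²⁺(aq)]) / [Co³⁺(aq)]^2 = 0.00324 and log Q = −2.490.
By the Nernst equation, E = +1.474 − (0.0641/2)·(−2.490) = +1.554 V.

+1.554 V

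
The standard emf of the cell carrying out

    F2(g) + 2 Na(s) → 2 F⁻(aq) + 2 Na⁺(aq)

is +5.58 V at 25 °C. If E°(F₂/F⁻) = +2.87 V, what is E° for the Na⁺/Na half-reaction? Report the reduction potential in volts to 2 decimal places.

In the reaction as written the F₂/F⁻ couple is reduced (cathode) and Na⁺/Na is oxidized (anode), so E°cell = E°(F₂/F⁻) − E°(Na⁺/Na).
E°(Na⁺/Na) = E°(cathode) − E°cell = +2.87 − (+5.58) = −2.71 V.

−2.71 V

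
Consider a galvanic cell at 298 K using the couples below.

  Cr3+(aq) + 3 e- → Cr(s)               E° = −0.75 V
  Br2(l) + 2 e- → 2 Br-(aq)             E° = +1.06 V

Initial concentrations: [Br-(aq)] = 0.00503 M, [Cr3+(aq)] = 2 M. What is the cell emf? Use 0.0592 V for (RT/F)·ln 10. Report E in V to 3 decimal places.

The Br₂/Br⁻ couple has the more positive E°, so it is the cathode; Cr³⁺/Cr is the anode.
E°cell = +1.06 − (−0.75) = +1.81 V, with n = 6 electrons transferred.
The balanced reaction is 3 Br2(l) + 2 Cr(s) → 6 Br-(aq) + 2 Cr3+(aq), so Q = [Br-(aq)]^6·[Cr3+(aq)]^2 = 6.48×10^−14 and log Q = −13.189.
Applying E = E° − (RT ln10/nF)·log Q gives +1.81 − (0.0592/6)(−13.189) = +1.940 V.

+1.940 V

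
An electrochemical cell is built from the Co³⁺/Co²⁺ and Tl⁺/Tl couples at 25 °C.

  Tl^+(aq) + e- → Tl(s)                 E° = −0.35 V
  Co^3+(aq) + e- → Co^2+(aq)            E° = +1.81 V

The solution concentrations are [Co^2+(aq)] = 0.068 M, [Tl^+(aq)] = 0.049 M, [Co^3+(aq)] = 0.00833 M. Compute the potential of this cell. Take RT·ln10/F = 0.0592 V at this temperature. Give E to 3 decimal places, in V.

+2.184 V

Since E°(Co³⁺/Co²⁺) > E°(Tl⁺/Tl), Co³⁺/Co²⁺ serves as the cathode.
The standard potential is +1.81 − (−0.35) = +2.16 V and the balanced reaction transfers n = 1 electron.
Balancing gives Co^3+(aq) + Tl(s) → Co^2+(aq) + Tl^+(aq); hence Q = ([Co^2+(aq)]·[Tl^+(aq)]) / [Co^3+(aq)] = 0.4 (log Q = −0.398).
E = E° − (0.0592/n)·log Q = +2.16 − (0.0592/1)(−0.398) = +2.184 V.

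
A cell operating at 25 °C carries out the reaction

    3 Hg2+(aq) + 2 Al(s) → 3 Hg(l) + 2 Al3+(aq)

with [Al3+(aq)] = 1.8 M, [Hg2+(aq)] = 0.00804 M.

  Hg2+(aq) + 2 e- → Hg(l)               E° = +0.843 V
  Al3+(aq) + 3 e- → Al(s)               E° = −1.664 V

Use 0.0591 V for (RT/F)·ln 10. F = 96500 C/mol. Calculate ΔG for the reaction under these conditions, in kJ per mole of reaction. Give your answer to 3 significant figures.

The standard cell potential is +0.843 − (−1.664) = +2.507 V, with n = 6 electrons in the balanced equation.
Q = [Al3+(aq)]^2 / [Hg2+(aq)]^3 = 6.23×10^6, so log Q = 6.795 and E = +2.507 − (0.0591/6)(6.795) = +2.4401 V.
Then ΔG = −nFE = −6 × 96500 × +2.4401 J/mol = −1410 kJ/mol.

−1410 kJ/mol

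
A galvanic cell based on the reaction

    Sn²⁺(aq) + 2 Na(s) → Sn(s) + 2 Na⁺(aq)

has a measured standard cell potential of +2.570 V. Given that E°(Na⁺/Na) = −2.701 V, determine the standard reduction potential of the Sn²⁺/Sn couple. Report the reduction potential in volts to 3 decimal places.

In the reaction as written the Sn²⁺/Sn couple is reduced (cathode) and Na⁺/Na is oxidized (anode), so E°cell = E°(Sn²⁺/Sn) − E°(Na⁺/Na).
E°(Sn²⁺/Sn) = E°cell + E°(anode) = +2.570 + (−2.701) = −0.131 V.

−0.131 V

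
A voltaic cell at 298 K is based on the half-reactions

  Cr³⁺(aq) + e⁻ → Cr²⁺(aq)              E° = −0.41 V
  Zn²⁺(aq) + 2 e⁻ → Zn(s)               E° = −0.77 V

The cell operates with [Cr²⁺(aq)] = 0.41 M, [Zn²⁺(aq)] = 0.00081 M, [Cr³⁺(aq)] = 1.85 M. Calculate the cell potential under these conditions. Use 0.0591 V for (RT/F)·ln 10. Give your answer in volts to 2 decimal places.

The Cr³⁺/Cr²⁺ couple has the more positive E°, so it is the cathode; Zn²⁺/Zn is the anode.
E°cell = −0.41 − (−0.77) = +0.36 V, with n = 2 electrons transferred.
The balanced reaction is 2 Cr³⁺(aq) + Zn(s) → 2 Cr²⁺(aq) + Zn²⁺(aq), so Q = ([Cr²⁺(aq)]^2·[Zn²⁺(aq)]) / [Cr³⁺(aq)]^2 = 3.98×10^−5 and log Q = −4.400.
E = E° − (0.0591/n)·log Q = +0.36 − (0.0591/2)(−4.400) = +0.49 V.

+0.49 V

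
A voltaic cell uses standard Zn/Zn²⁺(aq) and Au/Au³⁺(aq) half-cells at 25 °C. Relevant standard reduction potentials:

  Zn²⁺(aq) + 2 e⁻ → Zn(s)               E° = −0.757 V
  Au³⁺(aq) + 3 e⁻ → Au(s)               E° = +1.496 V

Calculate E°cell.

The Au³⁺/Au couple has the higher E°, so Au ion is reduced (cathode) and Zn is oxidized (anode).
E°cell = E°(cathode) − E°(anode) = +1.496 − (−0.757) = +2.253 V.

+2.253 V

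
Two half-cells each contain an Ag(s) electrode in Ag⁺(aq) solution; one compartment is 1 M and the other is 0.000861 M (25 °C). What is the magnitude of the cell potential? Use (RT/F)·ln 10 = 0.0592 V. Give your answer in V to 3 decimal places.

For a concentration cell E°cell = 0, since both electrodes use the same couple.
The compartment with the higher Ag⁺(aq) concentration (1 M) acts as the cathode; ions are reduced there and produced at the dilute (0.000861 M) anode.
With n = 1, Ecell = −(0.0592/1)·log([dilute]/[conc]) = −(0.0592/1)·log(0.000861/1) = +0.181 V.

0.181 V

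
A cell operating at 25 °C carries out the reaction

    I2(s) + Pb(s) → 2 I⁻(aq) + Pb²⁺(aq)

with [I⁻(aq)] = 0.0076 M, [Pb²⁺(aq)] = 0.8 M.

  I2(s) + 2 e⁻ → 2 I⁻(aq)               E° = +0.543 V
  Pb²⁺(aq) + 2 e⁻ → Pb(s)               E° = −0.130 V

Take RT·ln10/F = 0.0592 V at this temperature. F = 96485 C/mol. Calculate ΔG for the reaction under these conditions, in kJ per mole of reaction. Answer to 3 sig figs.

−155 kJ/mol

The standard cell potential is +0.543 − (−0.130) = +0.673 V, with n = 2 electrons in the balanced equation.
Q = [I⁻(aq)]^2·[Pb²⁺(aq)] = 4.62×10^−5, so log Q = −4.335 and E = +0.673 − (0.0592/2)(−4.335) = +0.8013 V.
Then ΔG = −nFE = −2 × 96485 × +0.8013 J/mol = −155 kJ/mol.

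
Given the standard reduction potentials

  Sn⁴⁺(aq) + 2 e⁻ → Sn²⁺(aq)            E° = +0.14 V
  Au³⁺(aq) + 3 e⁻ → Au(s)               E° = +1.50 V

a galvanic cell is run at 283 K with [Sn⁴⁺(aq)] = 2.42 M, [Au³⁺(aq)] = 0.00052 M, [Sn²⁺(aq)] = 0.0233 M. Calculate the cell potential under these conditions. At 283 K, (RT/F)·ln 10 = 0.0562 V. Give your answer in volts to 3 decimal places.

The Au³⁺/Au couple has the more positive E°, so it is the cathode; Sn⁴⁺/Sn²⁺ is the anode.
E°cell = +1.50 − (+0.14) = +1.36 V, with n = 6 electrons transferred.
For the overall reaction 2 Au³⁺(aq) + 3 Sn²⁺(aq) → 2 Au(s) + 3 Sn⁴⁺(aq), Q = [Sn⁴⁺(aq)]^3 / ([Au³⁺(aq)]^2·[Sn²⁺(aq)]^3) = 4.14×10^12, giving log Q = 12.617.
Applying E = E° − (RT ln10/nF)·log Q gives +1.36 − (0.0562/6)(12.617) = +1.242 V.

+1.242 V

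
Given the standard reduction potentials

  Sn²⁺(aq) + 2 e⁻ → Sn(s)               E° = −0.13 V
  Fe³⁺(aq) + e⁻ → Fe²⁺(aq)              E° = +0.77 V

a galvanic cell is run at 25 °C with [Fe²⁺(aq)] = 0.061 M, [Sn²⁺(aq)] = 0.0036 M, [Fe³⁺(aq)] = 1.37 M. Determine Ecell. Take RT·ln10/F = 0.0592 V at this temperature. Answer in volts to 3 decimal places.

+1.052 V

Since E°(Fe³⁺/Fe²⁺) > E°(Sn²⁺/Sn), Fe³⁺/Fe²⁺ serves as the cathode.
E°cell = +0.77 − (−0.13) = +0.90 V, with n = 2 electrons transferred.
For the overall reaction 2 Fe³⁺(aq) + Sn(s) → 2 Fe²⁺(aq) + Sn²⁺(aq), Q = ([Fe²⁺(aq)]^2·[Sn²⁺(aq)]) / [Fe³⁺(aq)]^2 = 7.14×10^−6, giving log Q = −5.146.
E = E° − (0.0592/n)·log Q = +0.90 − (0.0592/2)(−5.146) = +1.052 V.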